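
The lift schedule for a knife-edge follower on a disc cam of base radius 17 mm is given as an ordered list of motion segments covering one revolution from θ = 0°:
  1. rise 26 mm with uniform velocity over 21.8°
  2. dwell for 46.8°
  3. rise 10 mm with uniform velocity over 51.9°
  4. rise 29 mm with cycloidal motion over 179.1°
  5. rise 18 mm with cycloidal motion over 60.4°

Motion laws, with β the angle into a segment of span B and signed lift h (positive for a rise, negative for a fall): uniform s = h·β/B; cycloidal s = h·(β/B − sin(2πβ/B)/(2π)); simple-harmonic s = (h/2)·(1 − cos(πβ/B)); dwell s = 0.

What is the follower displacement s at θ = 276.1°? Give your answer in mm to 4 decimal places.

seg 1 [0°–21.8°] uniform, h=26: full span → s += 26 → s = 26.0000
seg 2 [21.8°–68.6°] dwell: s stays 26.0000
seg 3 [68.6°–120.5°] uniform, h=10: full span → s += 10 → s = 36.0000
seg 4 [120.5°–299.6°] cycloidal, h=29: θ=276.1° here. β=155.6, B=179.1. 29·(0.8688 − sin(2π·0.8688)/(2π)) = 28.5834 → s = 64.5834

64.5834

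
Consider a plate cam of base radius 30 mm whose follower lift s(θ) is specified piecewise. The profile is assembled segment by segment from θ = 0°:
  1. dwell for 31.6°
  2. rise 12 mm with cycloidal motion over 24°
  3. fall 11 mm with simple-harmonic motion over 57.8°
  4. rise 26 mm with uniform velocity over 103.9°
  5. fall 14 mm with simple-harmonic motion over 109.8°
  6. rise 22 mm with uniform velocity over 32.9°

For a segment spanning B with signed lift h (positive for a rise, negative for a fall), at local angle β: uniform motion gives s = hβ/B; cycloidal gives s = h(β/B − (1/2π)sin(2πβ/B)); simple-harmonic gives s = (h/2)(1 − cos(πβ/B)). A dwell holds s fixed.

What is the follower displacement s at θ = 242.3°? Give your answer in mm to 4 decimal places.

seg 1 [0°–31.6°] dwell: s stays 0.0000
seg 2 [31.6°–55.6°] cycloidal, h=12: full span → s += 12 → s = 12.0000
seg 3 [55.6°–113.4°] simple-harmonic, h=-11: full span → s += -11 → s = 1.0000
seg 4 [113.4°–217.3°] uniform, h=26: full span → s += 26 → s = 27.0000
seg 5 [217.3°–327.1°] simple-harmonic, h=-14: θ=242.3° here. β=25, B=109.8. -14/2·(1 − cos(π·0.2277)) = -1.7157 → s = 25.2843

25.2843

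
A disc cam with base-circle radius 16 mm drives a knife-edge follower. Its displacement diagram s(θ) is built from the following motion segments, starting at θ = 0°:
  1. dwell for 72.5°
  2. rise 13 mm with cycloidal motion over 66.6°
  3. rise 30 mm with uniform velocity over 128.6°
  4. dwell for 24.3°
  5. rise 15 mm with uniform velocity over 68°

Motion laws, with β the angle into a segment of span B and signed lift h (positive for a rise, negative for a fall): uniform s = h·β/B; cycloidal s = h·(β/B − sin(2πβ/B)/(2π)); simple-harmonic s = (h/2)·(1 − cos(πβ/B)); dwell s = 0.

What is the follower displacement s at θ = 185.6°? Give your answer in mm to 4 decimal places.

seg 1 [0°–72.5°] dwell: s stays 0.0000
seg 2 [72.5°–139.1°] cycloidal, h=13: full span → s += 13 → s = 13.0000
seg 3 [139.1°–267.7°] uniform, h=30: θ=185.6° here. β=46.5, B=128.6. 30·46.5/128.6 = 10.8476 → s = 23.8476

23.8476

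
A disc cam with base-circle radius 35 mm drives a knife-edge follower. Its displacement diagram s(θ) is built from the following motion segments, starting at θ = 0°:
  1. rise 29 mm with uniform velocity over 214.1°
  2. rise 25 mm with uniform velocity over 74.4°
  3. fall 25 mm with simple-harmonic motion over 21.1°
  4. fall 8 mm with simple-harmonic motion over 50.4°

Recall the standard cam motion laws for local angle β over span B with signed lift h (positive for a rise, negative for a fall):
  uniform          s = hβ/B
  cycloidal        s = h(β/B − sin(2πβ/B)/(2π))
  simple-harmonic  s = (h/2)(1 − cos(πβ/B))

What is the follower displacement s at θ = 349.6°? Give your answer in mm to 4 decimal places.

seg 1 [0°–214.1°] uniform, h=29: full span → s += 29 → s = 29.0000
seg 2 [214.1°–288.5°] uniform, h=25: full span → s += 25 → s = 54.0000
seg 3 [288.5°–309.6°] simple-harmonic, h=-25: full span → s += -25 → s = 29.0000
seg 4 [309.6°–360°] simple-harmonic, h=-8: θ=349.6° here. β=40, B=50.4. -8/2·(1 − cos(π·0.7937)) = -7.1885 → s = 21.8115

21.8115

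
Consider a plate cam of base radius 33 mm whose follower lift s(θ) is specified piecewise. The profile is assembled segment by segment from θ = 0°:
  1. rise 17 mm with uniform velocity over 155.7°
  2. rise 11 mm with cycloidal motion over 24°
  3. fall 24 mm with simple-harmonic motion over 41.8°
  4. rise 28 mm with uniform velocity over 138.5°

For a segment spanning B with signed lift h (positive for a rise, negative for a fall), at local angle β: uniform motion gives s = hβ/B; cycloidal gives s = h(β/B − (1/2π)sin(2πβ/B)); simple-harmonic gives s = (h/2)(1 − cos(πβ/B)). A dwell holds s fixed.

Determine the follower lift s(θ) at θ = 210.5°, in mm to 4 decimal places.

seg 1 [0°–155.7°] uniform, h=17: full span → s += 17 → s = 17.0000
seg 2 [155.7°–179.7°] cycloidal, h=11: full span → s += 11 → s = 28.0000
seg 3 [179.7°–221.5°] simple-harmonic, h=-24: θ=210.5° here. β=30.8, B=41.8. -24/2·(1 − cos(π·0.7368)) = -20.1274 → s = 7.8726

7.8726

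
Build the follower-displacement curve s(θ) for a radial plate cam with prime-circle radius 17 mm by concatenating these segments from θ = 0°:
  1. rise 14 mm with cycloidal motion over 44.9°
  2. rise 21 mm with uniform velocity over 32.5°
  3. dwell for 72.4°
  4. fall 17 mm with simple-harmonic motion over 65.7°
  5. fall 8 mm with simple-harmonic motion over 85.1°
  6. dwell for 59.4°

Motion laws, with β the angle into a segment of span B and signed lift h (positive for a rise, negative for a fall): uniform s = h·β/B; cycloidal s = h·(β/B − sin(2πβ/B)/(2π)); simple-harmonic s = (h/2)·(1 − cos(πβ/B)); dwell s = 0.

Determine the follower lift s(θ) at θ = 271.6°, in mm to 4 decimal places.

seg 1 [0°–44.9°] cycloidal, h=14: full span → s += 14 → s = 14.0000
seg 2 [44.9°–77.4°] uniform, h=21: full span → s += 21 → s = 35.0000
seg 3 [77.4°–149.8°] dwell: s stays 35.0000
seg 4 [149.8°–215.5°] simple-harmonic, h=-17: full span → s += -17 → s = 18.0000
seg 5 [215.5°–300.6°] simple-harmonic, h=-8: θ=271.6° here. β=56.1, B=85.1. -8/2·(1 − cos(π·0.6592)) = -5.9185 → s = 12.0815

12.0815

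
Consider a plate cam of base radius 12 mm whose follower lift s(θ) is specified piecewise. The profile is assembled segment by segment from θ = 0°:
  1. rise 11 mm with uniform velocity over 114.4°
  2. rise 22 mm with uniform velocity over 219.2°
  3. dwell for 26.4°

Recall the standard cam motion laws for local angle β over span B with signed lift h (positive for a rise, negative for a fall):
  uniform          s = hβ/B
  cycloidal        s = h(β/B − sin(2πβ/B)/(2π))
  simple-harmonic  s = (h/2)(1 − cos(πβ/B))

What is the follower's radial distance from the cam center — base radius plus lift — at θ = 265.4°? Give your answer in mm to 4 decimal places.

seg 1 [0°–114.4°] uniform, h=11: full span → s += 11 → s = 11.0000
seg 2 [114.4°–333.6°] uniform, h=22: θ=265.4° here. β=151, B=219.2. 22·151/219.2 = 15.1551 → s = 26.1551
radial distance = base radius + s = 12 + 26.1551 = 38.1551

38.1551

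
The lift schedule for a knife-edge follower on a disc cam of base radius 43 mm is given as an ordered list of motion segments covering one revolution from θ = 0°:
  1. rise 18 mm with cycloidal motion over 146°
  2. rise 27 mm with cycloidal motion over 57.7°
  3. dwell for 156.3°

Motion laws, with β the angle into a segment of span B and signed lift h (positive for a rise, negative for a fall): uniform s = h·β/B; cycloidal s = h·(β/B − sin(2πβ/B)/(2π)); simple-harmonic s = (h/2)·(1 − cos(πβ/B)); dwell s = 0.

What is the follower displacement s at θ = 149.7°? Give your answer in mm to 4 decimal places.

seg 1 [0°–146°] cycloidal, h=18: full span → s += 18 → s = 18.0000
seg 2 [146°–203.7°] cycloidal, h=27: θ=149.7° here. β=3.7, B=57.7. 27·(0.0641 − sin(2π·0.0641)/(2π)) = 0.0465 → s = 18.0465

18.0465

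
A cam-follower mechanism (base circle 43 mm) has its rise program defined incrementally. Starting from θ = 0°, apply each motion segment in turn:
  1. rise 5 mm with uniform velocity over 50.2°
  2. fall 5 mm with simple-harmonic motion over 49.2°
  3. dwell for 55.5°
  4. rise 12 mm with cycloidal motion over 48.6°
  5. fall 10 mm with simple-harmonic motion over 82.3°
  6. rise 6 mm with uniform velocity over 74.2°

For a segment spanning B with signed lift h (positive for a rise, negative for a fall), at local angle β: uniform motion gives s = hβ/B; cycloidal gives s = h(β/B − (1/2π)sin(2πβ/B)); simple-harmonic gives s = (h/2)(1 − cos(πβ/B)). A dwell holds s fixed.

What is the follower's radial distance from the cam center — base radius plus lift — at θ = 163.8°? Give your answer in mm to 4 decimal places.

seg 1 [0°–50.2°] uniform, h=5: full span → s += 5 → s = 5.0000
seg 2 [50.2°–99.4°] simple-harmonic, h=-5: full span → s += -5 → s = 0.0000
seg 3 [99.4°–154.9°] dwell: s stays 0.0000
seg 4 [154.9°–203.5°] cycloidal, h=12: θ=163.8° here. β=8.9, B=48.6. 12·(0.1831 − sin(2π·0.1831)/(2π)) = 0.4538 → s = 0.4538
radial distance = base radius + s = 43 + 0.4538 = 43.4538

43.4538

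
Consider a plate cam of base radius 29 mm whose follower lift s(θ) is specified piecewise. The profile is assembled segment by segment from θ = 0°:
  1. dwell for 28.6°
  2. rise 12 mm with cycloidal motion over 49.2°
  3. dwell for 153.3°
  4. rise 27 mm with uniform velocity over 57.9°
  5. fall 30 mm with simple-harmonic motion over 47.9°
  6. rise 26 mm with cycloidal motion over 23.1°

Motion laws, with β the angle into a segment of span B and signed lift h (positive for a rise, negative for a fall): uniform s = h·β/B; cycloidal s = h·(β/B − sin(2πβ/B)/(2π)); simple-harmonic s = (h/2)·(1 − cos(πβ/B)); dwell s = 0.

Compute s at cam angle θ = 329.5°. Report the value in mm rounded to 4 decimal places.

seg 1 [0°–28.6°] dwell: s stays 0.0000
seg 2 [28.6°–77.8°] cycloidal, h=12: full span → s += 12 → s = 12.0000
seg 3 [77.8°–231.1°] dwell: s stays 12.0000
seg 4 [231.1°–289°] uniform, h=27: full span → s += 27 → s = 39.0000
seg 5 [289°–336.9°] simple-harmonic, h=-30: θ=329.5° here. β=40.5, B=47.9. -30/2·(1 − cos(π·0.8455)) = -28.2677 → s = 10.7323

10.7323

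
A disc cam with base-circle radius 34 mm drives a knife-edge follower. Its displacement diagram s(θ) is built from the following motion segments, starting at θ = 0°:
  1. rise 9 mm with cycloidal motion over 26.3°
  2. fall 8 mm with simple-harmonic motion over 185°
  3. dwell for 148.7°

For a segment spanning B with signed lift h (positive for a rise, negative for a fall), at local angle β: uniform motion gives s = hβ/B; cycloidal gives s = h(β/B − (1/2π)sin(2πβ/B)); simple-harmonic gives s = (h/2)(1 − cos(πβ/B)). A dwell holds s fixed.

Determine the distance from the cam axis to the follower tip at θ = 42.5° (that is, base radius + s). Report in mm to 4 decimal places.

seg 1 [0°–26.3°] cycloidal, h=9: full span → s += 9 → s = 9.0000
seg 2 [26.3°–211.3°] simple-harmonic, h=-8: θ=42.5° here. β=16.2, B=185. -8/2·(1 − cos(π·0.0876)) = -0.1504 → s = 8.8496
radial distance = base radius + s = 34 + 8.8496 = 42.8496

42.8496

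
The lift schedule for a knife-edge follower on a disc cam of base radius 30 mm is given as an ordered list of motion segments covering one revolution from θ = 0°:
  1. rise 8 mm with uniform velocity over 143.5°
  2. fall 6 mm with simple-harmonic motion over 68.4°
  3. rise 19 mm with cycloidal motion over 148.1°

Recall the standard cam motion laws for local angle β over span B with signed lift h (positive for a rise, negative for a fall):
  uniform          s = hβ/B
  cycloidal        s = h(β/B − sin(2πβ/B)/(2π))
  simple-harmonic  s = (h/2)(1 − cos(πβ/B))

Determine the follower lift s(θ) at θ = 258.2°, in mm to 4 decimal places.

seg 1 [0°–143.5°] uniform, h=8: full span → s += 8 → s = 8.0000
seg 2 [143.5°–211.9°] simple-harmonic, h=-6: full span → s += -6 → s = 2.0000
seg 3 [211.9°–360°] cycloidal, h=19: θ=258.2° here. β=46.3, B=148.1. 19·(0.3126 − sin(2π·0.3126)/(2π)) = 3.1471 → s = 5.1471

5.1471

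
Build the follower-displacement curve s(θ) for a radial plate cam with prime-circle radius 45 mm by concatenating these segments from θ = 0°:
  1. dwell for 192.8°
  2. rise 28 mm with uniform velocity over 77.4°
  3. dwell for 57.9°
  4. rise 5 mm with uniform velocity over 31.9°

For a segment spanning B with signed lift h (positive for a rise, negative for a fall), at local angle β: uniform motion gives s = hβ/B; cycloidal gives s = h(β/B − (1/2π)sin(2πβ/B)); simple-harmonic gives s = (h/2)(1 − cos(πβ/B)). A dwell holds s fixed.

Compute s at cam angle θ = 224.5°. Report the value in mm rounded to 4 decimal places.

seg 1 [0°–192.8°] dwell: s stays 0.0000
seg 2 [192.8°–270.2°] uniform, h=28: θ=224.5° here. β=31.7, B=77.4. 28·31.7/77.4 = 11.4677 → s = 11.4677

11.4677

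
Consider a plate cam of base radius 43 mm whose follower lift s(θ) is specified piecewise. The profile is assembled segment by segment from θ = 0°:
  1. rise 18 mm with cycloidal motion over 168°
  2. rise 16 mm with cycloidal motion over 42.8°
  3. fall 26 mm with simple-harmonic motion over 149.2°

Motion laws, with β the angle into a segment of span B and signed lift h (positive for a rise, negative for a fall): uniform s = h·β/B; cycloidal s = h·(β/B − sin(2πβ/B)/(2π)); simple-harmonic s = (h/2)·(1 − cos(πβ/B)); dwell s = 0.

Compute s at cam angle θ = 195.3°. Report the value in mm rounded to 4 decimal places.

seg 1 [0°–168°] cycloidal, h=18: full span → s += 18 → s = 18.0000
seg 2 [168°–210.8°] cycloidal, h=16: θ=195.3° here. β=27.3, B=42.8. 16·(0.6379 − sin(2π·0.6379)/(2π)) = 12.1456 → s = 30.1456

30.1456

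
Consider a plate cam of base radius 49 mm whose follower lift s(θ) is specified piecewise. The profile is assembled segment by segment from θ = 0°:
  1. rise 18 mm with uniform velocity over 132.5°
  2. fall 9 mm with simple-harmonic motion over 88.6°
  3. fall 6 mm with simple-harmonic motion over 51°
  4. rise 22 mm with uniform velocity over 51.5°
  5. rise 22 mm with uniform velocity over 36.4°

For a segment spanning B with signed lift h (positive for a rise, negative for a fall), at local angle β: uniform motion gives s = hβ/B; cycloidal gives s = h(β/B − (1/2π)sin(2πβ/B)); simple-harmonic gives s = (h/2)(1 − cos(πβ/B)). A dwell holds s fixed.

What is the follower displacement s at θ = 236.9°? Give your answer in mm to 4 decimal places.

seg 1 [0°–132.5°] uniform, h=18: full span → s += 18 → s = 18.0000
seg 2 [132.5°–221.1°] simple-harmonic, h=-9: full span → s += -9 → s = 9.0000
seg 3 [221.1°–272.1°] simple-harmonic, h=-6: θ=236.9° here. β=15.8, B=51. -6/2·(1 − cos(π·0.3098)) = -1.3122 → s = 7.6878

7.6878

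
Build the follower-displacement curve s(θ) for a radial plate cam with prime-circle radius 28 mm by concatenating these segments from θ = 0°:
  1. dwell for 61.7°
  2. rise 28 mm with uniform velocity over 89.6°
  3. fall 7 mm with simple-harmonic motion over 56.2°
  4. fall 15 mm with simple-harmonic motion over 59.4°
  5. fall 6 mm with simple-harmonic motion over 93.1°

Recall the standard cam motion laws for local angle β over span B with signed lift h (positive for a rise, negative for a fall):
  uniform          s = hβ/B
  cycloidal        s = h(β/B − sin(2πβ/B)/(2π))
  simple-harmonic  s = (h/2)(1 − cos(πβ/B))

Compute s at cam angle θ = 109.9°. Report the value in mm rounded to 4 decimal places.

seg 1 [0°–61.7°] dwell: s stays 0.0000
seg 2 [61.7°–151.3°] uniform, h=28: θ=109.9° here. β=48.2, B=89.6. 28·48.2/89.6 = 15.0625 → s = 15.0625

15.0625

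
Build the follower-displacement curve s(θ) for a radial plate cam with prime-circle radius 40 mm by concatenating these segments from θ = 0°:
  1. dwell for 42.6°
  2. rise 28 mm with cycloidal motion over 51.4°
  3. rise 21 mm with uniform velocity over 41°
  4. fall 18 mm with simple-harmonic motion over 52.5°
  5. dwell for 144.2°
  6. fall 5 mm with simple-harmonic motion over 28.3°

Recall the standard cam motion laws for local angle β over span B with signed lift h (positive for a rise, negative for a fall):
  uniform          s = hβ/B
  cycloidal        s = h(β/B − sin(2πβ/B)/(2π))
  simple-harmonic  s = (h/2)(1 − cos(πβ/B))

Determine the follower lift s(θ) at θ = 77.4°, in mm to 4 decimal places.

seg 1 [0°–42.6°] dwell: s stays 0.0000
seg 2 [42.6°–94°] cycloidal, h=28: θ=77.4° here. β=34.8, B=51.4. 28·(0.6770 − sin(2π·0.6770)/(2π)) = 22.9535 → s = 22.9535

22.9535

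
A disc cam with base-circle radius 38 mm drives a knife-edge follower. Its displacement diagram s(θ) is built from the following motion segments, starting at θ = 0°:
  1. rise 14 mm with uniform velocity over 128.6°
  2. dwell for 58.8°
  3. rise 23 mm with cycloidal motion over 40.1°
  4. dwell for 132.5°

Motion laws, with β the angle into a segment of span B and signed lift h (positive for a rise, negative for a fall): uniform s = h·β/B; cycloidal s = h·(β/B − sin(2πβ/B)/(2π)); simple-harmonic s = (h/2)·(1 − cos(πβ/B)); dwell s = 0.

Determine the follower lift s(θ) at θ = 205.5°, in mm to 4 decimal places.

seg 1 [0°–128.6°] uniform, h=14: full span → s += 14 → s = 14.0000
seg 2 [128.6°–187.4°] dwell: s stays 14.0000
seg 3 [187.4°–227.5°] cycloidal, h=23: θ=205.5° here. β=18.1, B=40.1. 23·(0.4514 − sin(2π·0.4514)/(2π)) = 9.2804 → s = 23.2804

23.2804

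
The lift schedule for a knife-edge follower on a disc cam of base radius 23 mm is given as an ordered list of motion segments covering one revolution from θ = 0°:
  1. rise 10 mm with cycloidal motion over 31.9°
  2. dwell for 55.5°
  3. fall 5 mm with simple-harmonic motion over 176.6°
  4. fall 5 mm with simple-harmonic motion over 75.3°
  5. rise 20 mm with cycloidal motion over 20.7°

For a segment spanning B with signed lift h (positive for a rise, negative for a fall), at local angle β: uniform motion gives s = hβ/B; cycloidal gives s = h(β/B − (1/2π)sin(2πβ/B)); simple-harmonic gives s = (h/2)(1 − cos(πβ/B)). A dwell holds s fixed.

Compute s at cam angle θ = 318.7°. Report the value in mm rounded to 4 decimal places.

seg 1 [0°–31.9°] cycloidal, h=10: full span → s += 10 → s = 10.0000
seg 2 [31.9°–87.4°] dwell: s stays 10.0000
seg 3 [87.4°–264°] simple-harmonic, h=-5: full span → s += -5 → s = 5.0000
seg 4 [264°–339.3°] simple-harmonic, h=-5: θ=318.7° here. β=54.7, B=75.3. -5/2·(1 − cos(π·0.7264)) = -4.1321 → s = 0.8679

0.8679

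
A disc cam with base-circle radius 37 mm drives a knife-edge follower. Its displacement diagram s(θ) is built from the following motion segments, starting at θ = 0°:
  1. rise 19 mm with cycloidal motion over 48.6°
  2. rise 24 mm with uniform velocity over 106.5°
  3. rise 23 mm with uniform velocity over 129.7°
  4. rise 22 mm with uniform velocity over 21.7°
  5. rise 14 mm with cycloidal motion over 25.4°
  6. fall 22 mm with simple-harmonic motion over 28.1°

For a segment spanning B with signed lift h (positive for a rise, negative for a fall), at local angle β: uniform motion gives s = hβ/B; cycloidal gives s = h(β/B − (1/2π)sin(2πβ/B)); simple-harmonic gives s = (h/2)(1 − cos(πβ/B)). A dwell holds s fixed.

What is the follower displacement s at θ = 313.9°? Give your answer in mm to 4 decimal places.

seg 1 [0°–48.6°] cycloidal, h=19: full span → s += 19 → s = 19.0000
seg 2 [48.6°–155.1°] uniform, h=24: full span → s += 24 → s = 43.0000
seg 3 [155.1°–284.8°] uniform, h=23: full span → s += 23 → s = 66.0000
seg 4 [284.8°–306.5°] uniform, h=22: full span → s += 22 → s = 88.0000
seg 5 [306.5°–331.9°] cycloidal, h=14: θ=313.9° here. β=7.4, B=25.4. 14·(0.2913 − sin(2π·0.2913)/(2π)) = 1.9253 → s = 89.9253

89.9253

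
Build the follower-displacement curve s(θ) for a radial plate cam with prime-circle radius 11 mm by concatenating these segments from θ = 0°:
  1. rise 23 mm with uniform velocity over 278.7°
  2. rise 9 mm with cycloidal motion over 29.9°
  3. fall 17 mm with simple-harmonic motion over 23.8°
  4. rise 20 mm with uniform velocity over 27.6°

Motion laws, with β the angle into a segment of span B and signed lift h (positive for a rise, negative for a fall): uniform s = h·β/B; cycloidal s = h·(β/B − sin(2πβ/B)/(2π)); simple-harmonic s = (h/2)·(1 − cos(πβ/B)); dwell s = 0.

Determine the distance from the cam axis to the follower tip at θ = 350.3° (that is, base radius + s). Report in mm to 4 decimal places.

seg 1 [0°–278.7°] uniform, h=23: full span → s += 23 → s = 23.0000
seg 2 [278.7°–308.6°] cycloidal, h=9: full span → s += 9 → s = 32.0000
seg 3 [308.6°–332.4°] simple-harmonic, h=-17: full span → s += -17 → s = 15.0000
seg 4 [332.4°–360°] uniform, h=20: θ=350.3° here. β=17.9, B=27.6. 20·17.9/27.6 = 12.9710 → s = 27.9710
radial distance = base radius + s = 11 + 27.9710 = 38.9710

38.9710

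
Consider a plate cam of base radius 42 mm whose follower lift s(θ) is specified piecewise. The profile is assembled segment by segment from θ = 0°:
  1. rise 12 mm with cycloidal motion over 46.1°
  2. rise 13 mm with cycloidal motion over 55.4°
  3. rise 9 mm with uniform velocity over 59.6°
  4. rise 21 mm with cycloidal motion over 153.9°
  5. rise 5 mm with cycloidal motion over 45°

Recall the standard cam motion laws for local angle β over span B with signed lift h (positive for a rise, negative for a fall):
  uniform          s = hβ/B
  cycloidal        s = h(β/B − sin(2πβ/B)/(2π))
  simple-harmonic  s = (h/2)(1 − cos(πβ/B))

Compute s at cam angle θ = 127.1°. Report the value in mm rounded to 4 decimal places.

seg 1 [0°–46.1°] cycloidal, h=12: full span → s += 12 → s = 12.0000
seg 2 [46.1°–101.5°] cycloidal, h=13: full span → s += 13 → s = 25.0000
seg 3 [101.5°–161.1°] uniform, h=9: θ=127.1° here. β=25.6, B=59.6. 9·25.6/59.6 = 3.8658 → s = 28.8658

28.8658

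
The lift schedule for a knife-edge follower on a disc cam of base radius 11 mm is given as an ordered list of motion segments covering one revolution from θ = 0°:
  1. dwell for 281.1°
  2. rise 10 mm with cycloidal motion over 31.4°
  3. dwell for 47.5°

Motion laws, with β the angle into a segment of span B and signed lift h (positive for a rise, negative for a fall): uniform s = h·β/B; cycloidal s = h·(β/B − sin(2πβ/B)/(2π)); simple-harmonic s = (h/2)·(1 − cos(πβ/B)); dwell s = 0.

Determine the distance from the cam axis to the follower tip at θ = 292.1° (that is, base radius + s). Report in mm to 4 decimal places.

seg 1 [0°–281.1°] dwell: s stays 0.0000
seg 2 [281.1°–312.5°] cycloidal, h=10: θ=292.1° here. β=11, B=31.4. 10·(0.3503 − sin(2π·0.3503)/(2π)) = 2.2175 → s = 2.2175
radial distance = base radius + s = 11 + 2.2175 = 13.2175

13.2175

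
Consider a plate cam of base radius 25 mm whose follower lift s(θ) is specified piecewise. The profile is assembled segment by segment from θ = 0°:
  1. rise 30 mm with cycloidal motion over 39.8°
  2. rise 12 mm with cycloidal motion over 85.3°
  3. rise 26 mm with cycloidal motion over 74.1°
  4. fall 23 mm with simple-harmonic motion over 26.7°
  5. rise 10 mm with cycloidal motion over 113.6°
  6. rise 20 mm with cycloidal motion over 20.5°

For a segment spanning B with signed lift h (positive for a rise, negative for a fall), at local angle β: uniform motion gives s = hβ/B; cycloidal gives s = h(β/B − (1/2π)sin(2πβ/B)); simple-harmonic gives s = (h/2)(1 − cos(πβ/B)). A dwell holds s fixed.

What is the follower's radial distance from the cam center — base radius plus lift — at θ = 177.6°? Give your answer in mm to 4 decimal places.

seg 1 [0°–39.8°] cycloidal, h=30: full span → s += 30 → s = 30.0000
seg 2 [39.8°–125.1°] cycloidal, h=12: full span → s += 12 → s = 42.0000
seg 3 [125.1°–199.2°] cycloidal, h=26: θ=177.6° here. β=52.5, B=74.1. 26·(0.7085 − sin(2π·0.7085)/(2π)) = 22.4192 → s = 64.4192
radial distance = base radius + s = 25 + 64.4192 = 89.4192

89.4192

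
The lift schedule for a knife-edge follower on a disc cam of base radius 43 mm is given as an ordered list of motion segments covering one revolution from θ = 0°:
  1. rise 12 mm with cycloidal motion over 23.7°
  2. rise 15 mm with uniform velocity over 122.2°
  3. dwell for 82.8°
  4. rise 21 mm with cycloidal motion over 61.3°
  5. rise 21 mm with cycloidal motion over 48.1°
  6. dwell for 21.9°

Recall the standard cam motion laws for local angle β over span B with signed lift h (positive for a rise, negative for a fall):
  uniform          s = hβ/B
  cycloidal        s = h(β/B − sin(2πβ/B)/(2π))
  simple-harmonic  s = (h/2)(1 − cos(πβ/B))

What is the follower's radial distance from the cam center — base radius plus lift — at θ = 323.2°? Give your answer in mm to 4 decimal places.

seg 1 [0°–23.7°] cycloidal, h=12: full span → s += 12 → s = 12.0000
seg 2 [23.7°–145.9°] uniform, h=15: full span → s += 15 → s = 27.0000
seg 3 [145.9°–228.7°] dwell: s stays 27.0000
seg 4 [228.7°–290°] cycloidal, h=21: full span → s += 21 → s = 48.0000
seg 5 [290°–338.1°] cycloidal, h=21: θ=323.2° here. β=33.2, B=48.1. 21·(0.6902 − sin(2π·0.6902)/(2π)) = 17.6041 → s = 65.6041
radial distance = base radius + s = 43 + 65.6041 = 108.6041

108.6041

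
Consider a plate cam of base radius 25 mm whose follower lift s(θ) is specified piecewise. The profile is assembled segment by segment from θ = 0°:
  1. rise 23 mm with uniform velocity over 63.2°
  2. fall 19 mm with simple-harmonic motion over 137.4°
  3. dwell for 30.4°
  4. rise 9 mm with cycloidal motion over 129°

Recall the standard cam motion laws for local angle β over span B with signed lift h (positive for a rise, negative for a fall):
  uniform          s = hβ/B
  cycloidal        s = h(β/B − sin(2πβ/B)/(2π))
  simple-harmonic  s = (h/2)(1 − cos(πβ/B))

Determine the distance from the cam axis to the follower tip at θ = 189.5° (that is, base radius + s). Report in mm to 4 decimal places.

seg 1 [0°–63.2°] uniform, h=23: full span → s += 23 → s = 23.0000
seg 2 [63.2°–200.6°] simple-harmonic, h=-19: θ=189.5° here. β=126.3, B=137.4. -19/2·(1 − cos(π·0.9192)) = -18.6957 → s = 4.3043
radial distance = base radius + s = 25 + 4.3043 = 29.3043

29.3043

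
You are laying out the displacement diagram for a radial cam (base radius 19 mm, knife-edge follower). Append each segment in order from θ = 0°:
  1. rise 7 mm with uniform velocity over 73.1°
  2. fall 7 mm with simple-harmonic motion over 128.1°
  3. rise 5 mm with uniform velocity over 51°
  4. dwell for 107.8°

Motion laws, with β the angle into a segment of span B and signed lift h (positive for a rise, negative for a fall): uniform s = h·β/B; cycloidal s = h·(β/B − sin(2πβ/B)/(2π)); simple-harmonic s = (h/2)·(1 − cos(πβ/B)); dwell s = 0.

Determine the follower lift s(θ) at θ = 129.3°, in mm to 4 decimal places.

seg 1 [0°–73.1°] uniform, h=7: full span → s += 7 → s = 7.0000
seg 2 [73.1°–201.2°] simple-harmonic, h=-7: θ=129.3° here. β=56.2, B=128.1. -7/2·(1 − cos(π·0.4387)) = -2.8303 → s = 4.1697

4.1697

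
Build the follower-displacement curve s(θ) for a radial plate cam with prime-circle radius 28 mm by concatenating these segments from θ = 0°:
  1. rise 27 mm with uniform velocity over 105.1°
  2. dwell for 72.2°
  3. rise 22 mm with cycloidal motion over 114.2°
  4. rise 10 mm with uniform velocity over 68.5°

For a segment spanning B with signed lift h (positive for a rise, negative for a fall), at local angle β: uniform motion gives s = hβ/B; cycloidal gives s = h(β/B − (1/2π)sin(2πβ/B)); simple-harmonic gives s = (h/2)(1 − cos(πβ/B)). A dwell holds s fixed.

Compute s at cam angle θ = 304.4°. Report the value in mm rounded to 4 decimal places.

seg 1 [0°–105.1°] uniform, h=27: full span → s += 27 → s = 27.0000
seg 2 [105.1°–177.3°] dwell: s stays 27.0000
seg 3 [177.3°–291.5°] cycloidal, h=22: full span → s += 22 → s = 49.0000
seg 4 [291.5°–360°] uniform, h=10: θ=304.4° here. β=12.9, B=68.5. 10·12.9/68.5 = 1.8832 → s = 50.8832

50.8832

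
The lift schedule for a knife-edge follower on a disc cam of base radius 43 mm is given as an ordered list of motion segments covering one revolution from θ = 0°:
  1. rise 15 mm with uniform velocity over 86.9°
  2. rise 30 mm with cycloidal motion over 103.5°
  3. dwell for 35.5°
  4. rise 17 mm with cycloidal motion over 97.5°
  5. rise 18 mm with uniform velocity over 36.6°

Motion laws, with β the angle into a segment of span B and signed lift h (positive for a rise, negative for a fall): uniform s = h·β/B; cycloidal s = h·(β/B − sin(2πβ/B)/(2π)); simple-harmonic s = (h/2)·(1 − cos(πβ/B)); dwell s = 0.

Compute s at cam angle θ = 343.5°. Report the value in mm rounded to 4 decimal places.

seg 1 [0°–86.9°] uniform, h=15: full span → s += 15 → s = 15.0000
seg 2 [86.9°–190.4°] cycloidal, h=30: full span → s += 30 → s = 45.0000
seg 3 [190.4°–225.9°] dwell: s stays 45.0000
seg 4 [225.9°–323.4°] cycloidal, h=17: full span → s += 17 → s = 62.0000
seg 5 [323.4°–360°] uniform, h=18: θ=343.5° here. β=20.1, B=36.6. 18·20.1/36.6 = 9.8852 → s = 71.8852

71.8852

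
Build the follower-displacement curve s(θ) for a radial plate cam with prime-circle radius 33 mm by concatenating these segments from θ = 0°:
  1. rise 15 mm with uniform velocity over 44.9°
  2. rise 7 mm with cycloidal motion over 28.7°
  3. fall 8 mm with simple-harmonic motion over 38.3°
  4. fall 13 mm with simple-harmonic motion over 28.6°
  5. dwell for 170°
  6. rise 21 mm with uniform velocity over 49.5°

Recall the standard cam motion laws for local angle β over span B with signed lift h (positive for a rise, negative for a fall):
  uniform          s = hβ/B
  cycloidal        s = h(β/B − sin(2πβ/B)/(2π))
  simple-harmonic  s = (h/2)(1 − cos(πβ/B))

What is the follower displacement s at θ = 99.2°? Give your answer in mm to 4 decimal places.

seg 1 [0°–44.9°] uniform, h=15: full span → s += 15 → s = 15.0000
seg 2 [44.9°–73.6°] cycloidal, h=7: full span → s += 7 → s = 22.0000
seg 3 [73.6°–111.9°] simple-harmonic, h=-8: θ=99.2° here. β=25.6, B=38.3. -8/2·(1 − cos(π·0.6684)) = -6.0189 → s = 15.9811

15.9811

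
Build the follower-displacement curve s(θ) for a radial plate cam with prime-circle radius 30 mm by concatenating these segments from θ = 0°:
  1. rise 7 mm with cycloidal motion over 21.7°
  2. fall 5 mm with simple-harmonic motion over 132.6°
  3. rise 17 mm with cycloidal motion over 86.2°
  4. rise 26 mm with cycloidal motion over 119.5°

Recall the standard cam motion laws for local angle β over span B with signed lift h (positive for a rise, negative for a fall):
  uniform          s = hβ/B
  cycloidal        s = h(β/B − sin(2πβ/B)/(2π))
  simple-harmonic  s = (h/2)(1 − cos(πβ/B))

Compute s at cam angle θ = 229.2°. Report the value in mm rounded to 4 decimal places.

seg 1 [0°–21.7°] cycloidal, h=7: full span → s += 7 → s = 7.0000
seg 2 [21.7°–154.3°] simple-harmonic, h=-5: full span → s += -5 → s = 2.0000
seg 3 [154.3°–240.5°] cycloidal, h=17: θ=229.2° here. β=74.9, B=86.2. 17·(0.8689 − sin(2π·0.8689)/(2π)) = 16.7564 → s = 18.7564

18.7564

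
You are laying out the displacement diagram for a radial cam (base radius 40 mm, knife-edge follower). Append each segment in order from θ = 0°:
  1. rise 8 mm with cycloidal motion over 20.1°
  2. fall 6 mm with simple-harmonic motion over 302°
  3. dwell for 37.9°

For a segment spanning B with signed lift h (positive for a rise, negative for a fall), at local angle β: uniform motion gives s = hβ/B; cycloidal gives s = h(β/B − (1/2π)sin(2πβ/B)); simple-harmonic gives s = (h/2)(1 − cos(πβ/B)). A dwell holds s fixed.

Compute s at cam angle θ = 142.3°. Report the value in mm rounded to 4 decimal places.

seg 1 [0°–20.1°] cycloidal, h=8: full span → s += 8 → s = 8.0000
seg 2 [20.1°–322.1°] simple-harmonic, h=-6: θ=142.3° here. β=122.2, B=302. -6/2·(1 − cos(π·0.4046)) = -2.1146 → s = 5.8854

5.8854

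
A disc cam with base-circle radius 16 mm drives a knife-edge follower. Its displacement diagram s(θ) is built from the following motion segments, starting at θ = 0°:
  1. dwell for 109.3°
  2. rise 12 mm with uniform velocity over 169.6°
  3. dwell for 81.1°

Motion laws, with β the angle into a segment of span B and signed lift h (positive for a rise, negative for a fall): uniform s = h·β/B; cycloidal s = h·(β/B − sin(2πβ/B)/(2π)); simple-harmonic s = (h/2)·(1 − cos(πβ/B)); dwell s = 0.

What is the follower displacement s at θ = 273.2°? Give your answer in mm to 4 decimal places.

seg 1 [0°–109.3°] dwell: s stays 0.0000
seg 2 [109.3°–278.9°] uniform, h=12: θ=273.2° here. β=163.9, B=169.6. 12·163.9/169.6 = 11.5967 → s = 11.5967

11.5967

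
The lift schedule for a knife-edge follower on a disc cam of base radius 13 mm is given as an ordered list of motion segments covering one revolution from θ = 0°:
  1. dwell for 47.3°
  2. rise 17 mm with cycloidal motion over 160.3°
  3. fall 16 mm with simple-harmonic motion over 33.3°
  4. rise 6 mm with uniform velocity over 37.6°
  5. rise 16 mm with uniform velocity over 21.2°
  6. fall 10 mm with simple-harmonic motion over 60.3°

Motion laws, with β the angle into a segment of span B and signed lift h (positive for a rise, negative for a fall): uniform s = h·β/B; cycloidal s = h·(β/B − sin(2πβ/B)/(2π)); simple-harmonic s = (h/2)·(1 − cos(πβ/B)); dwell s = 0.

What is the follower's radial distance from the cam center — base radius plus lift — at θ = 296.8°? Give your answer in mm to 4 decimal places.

seg 1 [0°–47.3°] dwell: s stays 0.0000
seg 2 [47.3°–207.6°] cycloidal, h=17: full span → s += 17 → s = 17.0000
seg 3 [207.6°–240.9°] simple-harmonic, h=-16: full span → s += -16 → s = 1.0000
seg 4 [240.9°–278.5°] uniform, h=6: full span → s += 6 → s = 7.0000
seg 5 [278.5°–299.7°] uniform, h=16: θ=296.8° here. β=18.3, B=21.2. 16·18.3/21.2 = 13.8113 → s = 20.8113
radial distance = base radius + s = 13 + 20.8113 = 33.8113

33.8113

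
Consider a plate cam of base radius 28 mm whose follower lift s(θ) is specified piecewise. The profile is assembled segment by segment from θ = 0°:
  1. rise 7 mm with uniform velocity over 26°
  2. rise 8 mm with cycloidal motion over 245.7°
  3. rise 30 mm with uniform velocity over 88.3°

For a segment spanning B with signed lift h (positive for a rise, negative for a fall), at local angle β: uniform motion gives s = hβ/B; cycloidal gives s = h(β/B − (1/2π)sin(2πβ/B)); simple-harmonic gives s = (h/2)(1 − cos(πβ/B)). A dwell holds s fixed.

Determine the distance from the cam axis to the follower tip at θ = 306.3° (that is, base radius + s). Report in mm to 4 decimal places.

seg 1 [0°–26°] uniform, h=7: full span → s += 7 → s = 7.0000
seg 2 [26°–271.7°] cycloidal, h=8: full span → s += 8 → s = 15.0000
seg 3 [271.7°–360°] uniform, h=30: θ=306.3° here. β=34.6, B=88.3. 30·34.6/88.3 = 11.7554 → s = 26.7554
radial distance = base radius + s = 28 + 26.7554 = 54.7554

54.7554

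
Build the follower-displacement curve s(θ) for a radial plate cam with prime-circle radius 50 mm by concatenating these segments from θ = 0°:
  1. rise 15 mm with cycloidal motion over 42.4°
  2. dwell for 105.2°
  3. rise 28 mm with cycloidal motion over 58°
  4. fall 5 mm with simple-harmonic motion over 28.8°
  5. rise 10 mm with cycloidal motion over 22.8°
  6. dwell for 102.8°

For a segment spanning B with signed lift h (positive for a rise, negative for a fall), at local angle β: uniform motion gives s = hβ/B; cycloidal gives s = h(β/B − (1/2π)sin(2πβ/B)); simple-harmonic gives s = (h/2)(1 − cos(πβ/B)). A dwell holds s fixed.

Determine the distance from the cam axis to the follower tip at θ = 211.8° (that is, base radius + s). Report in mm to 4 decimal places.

seg 1 [0°–42.4°] cycloidal, h=15: full span → s += 15 → s = 15.0000
seg 2 [42.4°–147.6°] dwell: s stays 15.0000
seg 3 [147.6°–205.6°] cycloidal, h=28: full span → s += 28 → s = 43.0000
seg 4 [205.6°–234.4°] simple-harmonic, h=-5: θ=211.8° here. β=6.2, B=28.8. -5/2·(1 − cos(π·0.2153)) = -0.5503 → s = 42.4497
radial distance = base radius + s = 50 + 42.4497 = 92.4497

92.4497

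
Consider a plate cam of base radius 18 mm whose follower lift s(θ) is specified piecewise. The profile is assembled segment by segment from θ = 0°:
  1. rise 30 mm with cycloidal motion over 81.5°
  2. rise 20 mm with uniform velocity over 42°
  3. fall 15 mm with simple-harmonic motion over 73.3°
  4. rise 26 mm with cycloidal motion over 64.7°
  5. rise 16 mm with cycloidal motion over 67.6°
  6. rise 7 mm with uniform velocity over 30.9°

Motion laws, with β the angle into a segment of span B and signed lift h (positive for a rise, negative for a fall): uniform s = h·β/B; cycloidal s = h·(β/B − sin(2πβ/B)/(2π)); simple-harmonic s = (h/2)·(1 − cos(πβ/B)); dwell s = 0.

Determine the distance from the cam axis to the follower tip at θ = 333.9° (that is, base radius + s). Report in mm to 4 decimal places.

seg 1 [0°–81.5°] cycloidal, h=30: full span → s += 30 → s = 30.0000
seg 2 [81.5°–123.5°] uniform, h=20: full span → s += 20 → s = 50.0000
seg 3 [123.5°–196.8°] simple-harmonic, h=-15: full span → s += -15 → s = 35.0000
seg 4 [196.8°–261.5°] cycloidal, h=26: full span → s += 26 → s = 61.0000
seg 5 [261.5°–329.1°] cycloidal, h=16: full span → s += 16 → s = 77.0000
seg 6 [329.1°–360°] uniform, h=7: θ=333.9° here. β=4.8, B=30.9. 7·4.8/30.9 = 1.0874 → s = 78.0874
radial distance = base radius + s = 18 + 78.0874 = 96.0874

96.0874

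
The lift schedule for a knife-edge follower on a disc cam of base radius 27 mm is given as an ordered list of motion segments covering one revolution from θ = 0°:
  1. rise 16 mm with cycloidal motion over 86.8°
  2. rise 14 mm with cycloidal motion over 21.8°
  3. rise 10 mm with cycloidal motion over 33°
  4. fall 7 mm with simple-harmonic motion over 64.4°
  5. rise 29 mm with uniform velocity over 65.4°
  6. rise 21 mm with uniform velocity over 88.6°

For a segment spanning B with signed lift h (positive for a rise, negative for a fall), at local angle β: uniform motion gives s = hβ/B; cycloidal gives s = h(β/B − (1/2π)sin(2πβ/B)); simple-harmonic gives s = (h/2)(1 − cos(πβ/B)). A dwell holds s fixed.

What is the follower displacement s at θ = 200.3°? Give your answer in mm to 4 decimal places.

seg 1 [0°–86.8°] cycloidal, h=16: full span → s += 16 → s = 16.0000
seg 2 [86.8°–108.6°] cycloidal, h=14: full span → s += 14 → s = 30.0000
seg 3 [108.6°–141.6°] cycloidal, h=10: full span → s += 10 → s = 40.0000
seg 4 [141.6°–206°] simple-harmonic, h=-7: θ=200.3° here. β=58.7, B=64.4. -7/2·(1 − cos(π·0.9115)) = -6.8656 → s = 33.1344

33.1344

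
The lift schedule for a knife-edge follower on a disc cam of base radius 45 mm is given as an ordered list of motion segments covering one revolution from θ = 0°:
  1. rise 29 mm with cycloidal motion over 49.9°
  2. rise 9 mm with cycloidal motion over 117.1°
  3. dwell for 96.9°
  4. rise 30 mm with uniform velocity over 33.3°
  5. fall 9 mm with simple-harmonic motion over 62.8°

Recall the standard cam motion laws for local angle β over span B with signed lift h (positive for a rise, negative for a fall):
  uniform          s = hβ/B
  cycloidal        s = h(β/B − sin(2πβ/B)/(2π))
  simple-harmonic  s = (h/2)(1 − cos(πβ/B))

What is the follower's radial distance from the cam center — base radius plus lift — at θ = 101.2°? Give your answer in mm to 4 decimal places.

seg 1 [0°–49.9°] cycloidal, h=29: full span → s += 29 → s = 29.0000
seg 2 [49.9°–167°] cycloidal, h=9: θ=101.2° here. β=51.3, B=117.1. 9·(0.4381 − sin(2π·0.4381)/(2π)) = 3.3995 → s = 32.3995
radial distance = base radius + s = 45 + 32.3995 = 77.3995

77.3995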